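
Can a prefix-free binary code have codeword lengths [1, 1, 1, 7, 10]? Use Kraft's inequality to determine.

Kraft inequality: Σ 2^(-l_i) ≤ 1 for prefix-free code
Calculating: 2^(-1) + 2^(-1) + 2^(-1) + 2^(-7) + 2^(-10)
= 0.5 + 0.5 + 0.5 + 0.0078125 + 0.0009765625
= 1.5088
Since 1.5088 > 1, prefix-free code does not exist


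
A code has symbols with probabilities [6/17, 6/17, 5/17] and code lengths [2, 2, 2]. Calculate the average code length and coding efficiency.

Average length L = Σ p_i × l_i = 2.0000 bits
Entropy H = 1.5799 bits
Efficiency η = H/L × 100% = 78.99%


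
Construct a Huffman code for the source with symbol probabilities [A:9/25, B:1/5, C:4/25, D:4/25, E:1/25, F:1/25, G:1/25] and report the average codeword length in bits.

Huffman tree construction:
Combine smallest probabilities repeatedly
Resulting codes:
  A: 11 (length 2)
  B: 01 (length 2)
  C: 101 (length 3)
  D: 00 (length 2)
  E: 10010 (length 5)
  F: 10011 (length 5)
  G: 1000 (length 4)
Average length = Σ p(s) × length(s) = 2.4800 bits


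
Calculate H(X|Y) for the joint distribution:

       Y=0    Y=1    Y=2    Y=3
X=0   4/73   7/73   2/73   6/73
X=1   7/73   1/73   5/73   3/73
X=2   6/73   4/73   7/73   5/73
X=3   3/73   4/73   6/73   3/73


H(X|Y) = Σ_y p(y) H(X|Y=y)
  p(Y=0) = 20/73, H(X|Y=0) = 1.9261
  p(Y=1) = 16/73, H(X|Y=1) = 1.7718
  p(Y=2) = 20/73, H(X|Y=2) = 1.8834
  p(Y=3) = 17/73, H(X|Y=3) = 1.9328
H(X|Y) = 0.2740×1.9261 + 0.2192×1.7718 + 0.2740×1.8834 + 0.2329×1.9328 = 1.8821 bits


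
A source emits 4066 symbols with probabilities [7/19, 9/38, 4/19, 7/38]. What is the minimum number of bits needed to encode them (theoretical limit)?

Entropy H = 1.9457 bits/symbol
Minimum bits = H × n = 1.9457 × 4066
= 7911.31 bits


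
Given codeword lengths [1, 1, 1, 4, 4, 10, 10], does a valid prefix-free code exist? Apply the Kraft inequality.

Kraft inequality: Σ 2^(-l_i) ≤ 1 for prefix-free code
Calculating: 2^(-1) + 2^(-1) + 2^(-1) + 2^(-4) + 2^(-4) + 2^(-10) + 2^(-10)
= 0.5 + 0.5 + 0.5 + 0.0625 + 0.0625 + 0.0009765625 + 0.0009765625
= 1.6270
Since 1.6270 > 1, prefix-free code does not exist


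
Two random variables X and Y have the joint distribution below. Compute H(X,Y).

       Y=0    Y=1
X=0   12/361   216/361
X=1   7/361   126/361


H(X,Y) = -Σ p(x,y) log₂ p(x,y)
  p(0,0)=12/361: -0.0332 × log₂(0.0332) = 0.1632
  p(0,1)=216/361: -0.5983 × log₂(0.5983) = 0.4433
  p(1,0)=7/361: -0.0194 × log₂(0.0194) = 0.1103
  p(1,1)=126/361: -0.3490 × log₂(0.3490) = 0.5300
H(X,Y) = 1.2469 bits


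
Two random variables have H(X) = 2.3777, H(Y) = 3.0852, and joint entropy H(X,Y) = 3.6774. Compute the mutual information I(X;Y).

I(X;Y) = H(X) + H(Y) - H(X,Y)
I(X;Y) = 2.3777 + 3.0852 - 3.6774 = 1.7855 bits


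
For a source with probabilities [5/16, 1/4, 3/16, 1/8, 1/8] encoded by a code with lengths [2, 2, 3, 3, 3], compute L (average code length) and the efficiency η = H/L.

Average length L = Σ p_i × l_i = 2.4375 bits
Entropy H = 2.2272 bits
Efficiency η = H/L × 100% = 91.37%


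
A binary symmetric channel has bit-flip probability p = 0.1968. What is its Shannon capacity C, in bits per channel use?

For BSC with error probability p:
C = 1 - H(p) where H(p) is binary entropy
H(0.1968) = -0.1968 × log₂(0.1968) - 0.8032 × log₂(0.8032)
H(p) = 0.7155
C = 1 - 0.7155 = 0.2845 bits/use


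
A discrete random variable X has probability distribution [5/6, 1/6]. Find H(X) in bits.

H(X) = -Σ p(x) log₂ p(x)
  -5/6 × log₂(5/6) = 0.2192
  -1/6 × log₂(1/6) = 0.4308
H(X) = 0.6500 bits


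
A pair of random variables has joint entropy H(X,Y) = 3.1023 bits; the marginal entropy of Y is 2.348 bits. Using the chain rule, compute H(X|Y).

Chain rule: H(X,Y) = H(X|Y) + H(Y)
H(X|Y) = H(X,Y) - H(Y) = 3.1023 - 2.348 = 0.7543 bits


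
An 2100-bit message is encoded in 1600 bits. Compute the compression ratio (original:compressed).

Compression ratio = Original / Compressed
= 2100 / 1600 = 1.31:1


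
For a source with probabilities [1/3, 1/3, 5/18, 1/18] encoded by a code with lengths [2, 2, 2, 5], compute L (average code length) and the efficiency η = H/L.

Average length L = Σ p_i × l_i = 2.1667 bits
Entropy H = 1.8016 bits
Efficiency η = H/L × 100% = 83.15%


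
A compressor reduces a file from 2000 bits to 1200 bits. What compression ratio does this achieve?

Compression ratio = Original / Compressed
= 2000 / 1200 = 1.67:1


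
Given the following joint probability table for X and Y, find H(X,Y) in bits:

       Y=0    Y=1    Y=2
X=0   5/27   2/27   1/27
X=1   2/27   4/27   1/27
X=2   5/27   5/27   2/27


H(X,Y) = -Σ p(x,y) log₂ p(x,y)
  p(0,0)=5/27: -0.1852 × log₂(0.1852) = 0.4505
  p(0,1)=2/27: -0.0741 × log₂(0.0741) = 0.2781
  p(0,2)=1/27: -0.0370 × log₂(0.0370) = 0.1761
  p(1,0)=2/27: -0.0741 × log₂(0.0741) = 0.2781
  p(1,1)=4/27: -0.1481 × log₂(0.1481) = 0.4081
  p(1,2)=1/27: -0.0370 × log₂(0.0370) = 0.1761
  p(2,0)=5/27: -0.1852 × log₂(0.1852) = 0.4505
  p(2,1)=5/27: -0.1852 × log₂(0.1852) = 0.4505
  p(2,2)=2/27: -0.0741 × log₂(0.0741) = 0.2781
H(X,Y) = 2.9464 bits


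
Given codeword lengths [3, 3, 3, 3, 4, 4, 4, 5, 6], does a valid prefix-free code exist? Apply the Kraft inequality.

Kraft inequality: Σ 2^(-l_i) ≤ 1 for prefix-free code
Calculating: 2^(-3) + 2^(-3) + 2^(-3) + 2^(-3) + 2^(-4) + 2^(-4) + 2^(-4) + 2^(-5) + 2^(-6)
= 0.125 + 0.125 + 0.125 + 0.125 + 0.0625 + 0.0625 + 0.0625 + 0.03125 + 0.015625
= 0.7344
Since 0.7344 ≤ 1, prefix-free code exists


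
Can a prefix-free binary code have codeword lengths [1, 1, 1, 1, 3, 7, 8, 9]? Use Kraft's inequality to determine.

Kraft inequality: Σ 2^(-l_i) ≤ 1 for prefix-free code
Calculating: 2^(-1) + 2^(-1) + 2^(-1) + 2^(-1) + 2^(-3) + 2^(-7) + 2^(-8) + 2^(-9)
= 0.5 + 0.5 + 0.5 + 0.5 + 0.125 + 0.0078125 + 0.00390625 + 0.001953125
= 2.1387
Since 2.1387 > 1, prefix-free code does not exist


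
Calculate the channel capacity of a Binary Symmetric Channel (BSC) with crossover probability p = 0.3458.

For BSC with error probability p:
C = 1 - H(p) where H(p) is binary entropy
H(0.3458) = -0.3458 × log₂(0.3458) - 0.6542 × log₂(0.6542)
H(p) = 0.9303
C = 1 - 0.9303 = 0.0697 bits/use


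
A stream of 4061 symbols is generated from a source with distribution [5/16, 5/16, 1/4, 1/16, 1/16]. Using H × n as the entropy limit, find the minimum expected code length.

Entropy H = 2.0488 bits/symbol
Minimum bits = H × n = 2.0488 × 4061
= 8320.16 bits


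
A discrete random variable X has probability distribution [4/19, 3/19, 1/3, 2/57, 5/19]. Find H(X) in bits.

H(X) = -Σ p(x) log₂ p(x)
  -4/19 × log₂(4/19) = 0.4732
  -3/19 × log₂(3/19) = 0.4205
  -1/3 × log₂(1/3) = 0.5283
  -2/57 × log₂(2/57) = 0.1696
  -5/19 × log₂(5/19) = 0.5068
H(X) = 2.0985 bits


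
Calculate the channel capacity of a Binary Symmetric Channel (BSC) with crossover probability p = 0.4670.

For BSC with error probability p:
C = 1 - H(p) where H(p) is binary entropy
H(0.4670) = -0.4670 × log₂(0.4670) - 0.5330 × log₂(0.5330)
H(p) = 0.9969
C = 1 - 0.9969 = 0.0031 bits/use


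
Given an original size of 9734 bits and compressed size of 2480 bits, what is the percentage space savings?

Space savings = (1 - Compressed/Original) × 100%
= (1 - 2480/9734) × 100%
= 74.52%


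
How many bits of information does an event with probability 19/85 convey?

Information content I(x) = -log₂(p(x))
I = -log₂(19/85) = -log₂(0.2235)
I = 2.1615 bits


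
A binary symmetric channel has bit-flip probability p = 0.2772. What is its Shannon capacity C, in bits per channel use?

For BSC with error probability p:
C = 1 - H(p) where H(p) is binary entropy
H(0.2772) = -0.2772 × log₂(0.2772) - 0.7228 × log₂(0.7228)
H(p) = 0.8516
C = 1 - 0.8516 = 0.1484 bits/use


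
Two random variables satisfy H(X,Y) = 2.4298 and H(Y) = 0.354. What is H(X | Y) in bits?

Chain rule: H(X,Y) = H(X|Y) + H(Y)
H(X|Y) = H(X,Y) - H(Y) = 2.4298 - 0.354 = 2.0758 bits


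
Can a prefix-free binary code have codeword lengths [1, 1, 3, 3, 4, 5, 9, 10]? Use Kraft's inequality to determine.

Kraft inequality: Σ 2^(-l_i) ≤ 1 for prefix-free code
Calculating: 2^(-1) + 2^(-1) + 2^(-3) + 2^(-3) + 2^(-4) + 2^(-5) + 2^(-9) + 2^(-10)
= 0.5 + 0.5 + 0.125 + 0.125 + 0.0625 + 0.03125 + 0.001953125 + 0.0009765625
= 1.3467
Since 1.3467 > 1, prefix-free code does not exist


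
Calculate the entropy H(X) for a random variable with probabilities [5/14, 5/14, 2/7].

H(X) = -Σ p(x) log₂ p(x)
  -5/14 × log₂(5/14) = 0.5305
  -5/14 × log₂(5/14) = 0.5305
  -2/7 × log₂(2/7) = 0.5164
H(X) = 1.5774 bits


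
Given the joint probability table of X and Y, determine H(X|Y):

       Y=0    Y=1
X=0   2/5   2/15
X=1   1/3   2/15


H(X|Y) = Σ_y p(y) H(X|Y=y)
  p(Y=0) = 11/15, H(X|Y=0) = 0.9940
  p(Y=1) = 4/15, H(X|Y=1) = 1.0000
H(X|Y) = 0.7333×0.9940 + 0.2667×1.0000 = 0.9956 bits


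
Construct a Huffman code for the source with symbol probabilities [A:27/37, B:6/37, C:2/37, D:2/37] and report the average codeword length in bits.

Huffman tree construction:
Combine smallest probabilities repeatedly
Resulting codes:
  A: 1 (length 1)
  B: 01 (length 2)
  C: 000 (length 3)
  D: 001 (length 3)
Average length = Σ p(s) × length(s) = 1.3784 bits


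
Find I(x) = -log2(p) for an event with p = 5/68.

Information content I(x) = -log₂(p(x))
I = -log₂(5/68) = -log₂(0.0735)
I = 3.7655 bits


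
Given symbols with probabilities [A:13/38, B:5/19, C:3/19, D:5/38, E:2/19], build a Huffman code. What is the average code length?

Huffman tree construction:
Combine smallest probabilities repeatedly
Resulting codes:
  A: 11 (length 2)
  B: 10 (length 2)
  C: 00 (length 2)
  D: 011 (length 3)
  E: 010 (length 3)
Average length = Σ p(s) × length(s) = 2.2368 bits


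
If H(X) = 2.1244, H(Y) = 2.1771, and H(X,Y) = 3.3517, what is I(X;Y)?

I(X;Y) = H(X) + H(Y) - H(X,Y)
I(X;Y) = 2.1244 + 2.1771 - 3.3517 = 0.9498 bits


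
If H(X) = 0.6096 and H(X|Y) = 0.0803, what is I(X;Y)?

I(X;Y) = H(X) - H(X|Y)
I(X;Y) = 0.6096 - 0.0803 = 0.5293 bits


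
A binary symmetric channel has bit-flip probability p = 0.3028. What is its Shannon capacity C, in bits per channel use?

For BSC with error probability p:
C = 1 - H(p) where H(p) is binary entropy
H(0.3028) = -0.3028 × log₂(0.3028) - 0.6972 × log₂(0.6972)
H(p) = 0.8847
C = 1 - 0.8847 = 0.1153 bits/use


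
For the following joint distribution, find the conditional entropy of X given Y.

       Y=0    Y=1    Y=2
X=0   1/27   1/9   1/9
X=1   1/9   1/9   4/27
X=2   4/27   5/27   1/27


H(X|Y) = Σ_y p(y) H(X|Y=y)
  p(Y=0) = 8/27, H(X|Y=0) = 1.4056
  p(Y=1) = 11/27, H(X|Y=1) = 1.5395
  p(Y=2) = 8/27, H(X|Y=2) = 1.4056
H(X|Y) = 0.2963×1.4056 + 0.4074×1.5395 + 0.2963×1.4056 = 1.4602 bits


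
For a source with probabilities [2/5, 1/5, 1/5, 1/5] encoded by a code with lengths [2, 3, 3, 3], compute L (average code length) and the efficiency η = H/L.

Average length L = Σ p_i × l_i = 2.6000 bits
Entropy H = 1.9219 bits
Efficiency η = H/L × 100% = 73.92%


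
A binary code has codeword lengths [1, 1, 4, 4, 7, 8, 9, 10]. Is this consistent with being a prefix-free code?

Kraft inequality: Σ 2^(-l_i) ≤ 1 for prefix-free code
Calculating: 2^(-1) + 2^(-1) + 2^(-4) + 2^(-4) + 2^(-7) + 2^(-8) + 2^(-9) + 2^(-10)
= 0.5 + 0.5 + 0.0625 + 0.0625 + 0.0078125 + 0.00390625 + 0.001953125 + 0.0009765625
= 1.1396
Since 1.1396 > 1, prefix-free code does not exist


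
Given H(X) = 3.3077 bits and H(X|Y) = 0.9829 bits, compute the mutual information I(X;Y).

I(X;Y) = H(X) - H(X|Y)
I(X;Y) = 3.3077 - 0.9829 = 2.3248 bits


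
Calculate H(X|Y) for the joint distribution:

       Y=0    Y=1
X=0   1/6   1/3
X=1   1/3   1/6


H(X|Y) = Σ_y p(y) H(X|Y=y)
  p(Y=0) = 1/2, H(X|Y=0) = 0.9183
  p(Y=1) = 1/2, H(X|Y=1) = 0.9183
H(X|Y) = 0.5000×0.9183 + 0.5000×0.9183 = 0.9183 bits


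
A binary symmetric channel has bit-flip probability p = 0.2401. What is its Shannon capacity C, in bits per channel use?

For BSC with error probability p:
C = 1 - H(p) where H(p) is binary entropy
H(0.2401) = -0.2401 × log₂(0.2401) - 0.7599 × log₂(0.7599)
H(p) = 0.7952
C = 1 - 0.7952 = 0.2048 bits/use


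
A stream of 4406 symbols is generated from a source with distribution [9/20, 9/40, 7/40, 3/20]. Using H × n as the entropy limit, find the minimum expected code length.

Entropy H = 1.8532 bits/symbol
Minimum bits = H × n = 1.8532 × 4406
= 8165.19 bits


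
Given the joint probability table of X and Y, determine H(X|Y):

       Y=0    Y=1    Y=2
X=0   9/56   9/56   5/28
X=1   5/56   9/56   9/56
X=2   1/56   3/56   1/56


H(X|Y) = Σ_y p(y) H(X|Y=y)
  p(Y=0) = 15/56, H(X|Y=0) = 1.2310
  p(Y=1) = 3/8, H(X|Y=1) = 1.4488
  p(Y=2) = 5/14, H(X|Y=2) = 1.2345
H(X|Y) = 0.2679×1.2310 + 0.3750×1.4488 + 0.3571×1.2345 = 1.3139 bits


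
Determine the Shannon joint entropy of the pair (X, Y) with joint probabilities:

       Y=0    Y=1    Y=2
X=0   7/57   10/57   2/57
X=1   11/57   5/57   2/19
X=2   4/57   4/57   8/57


H(X,Y) = -Σ p(x,y) log₂ p(x,y)
  p(0,0)=7/57: -0.1228 × log₂(0.1228) = 0.3716
  p(0,1)=10/57: -0.1754 × log₂(0.1754) = 0.4405
  p(0,2)=2/57: -0.0351 × log₂(0.0351) = 0.1696
  p(1,0)=11/57: -0.1930 × log₂(0.1930) = 0.4580
  p(1,1)=5/57: -0.0877 × log₂(0.0877) = 0.3080
  p(1,2)=2/19: -0.1053 × log₂(0.1053) = 0.3419
  p(2,0)=4/57: -0.0702 × log₂(0.0702) = 0.2690
  p(2,1)=4/57: -0.0702 × log₂(0.0702) = 0.2690
  p(2,2)=8/57: -0.1404 × log₂(0.1404) = 0.3976
H(X,Y) = 3.0251 bits


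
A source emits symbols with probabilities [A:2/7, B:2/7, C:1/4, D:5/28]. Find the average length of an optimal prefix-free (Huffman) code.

Huffman tree construction:
Combine smallest probabilities repeatedly
Resulting codes:
  A: 10 (length 2)
  B: 11 (length 2)
  C: 01 (length 2)
  D: 00 (length 2)
Average length = Σ p(s) × length(s) = 2.0000 bits


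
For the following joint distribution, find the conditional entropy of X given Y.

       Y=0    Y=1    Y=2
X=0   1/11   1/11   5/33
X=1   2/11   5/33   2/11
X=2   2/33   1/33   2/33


H(X|Y) = Σ_y p(y) H(X|Y=y)
  p(Y=0) = 1/3, H(X|Y=0) = 1.4354
  p(Y=1) = 3/11, H(X|Y=1) = 1.3516
  p(Y=2) = 13/33, H(X|Y=2) = 1.4605
H(X|Y) = 0.3333×1.4354 + 0.2727×1.3516 + 0.3939×1.4605 = 1.4224 bits


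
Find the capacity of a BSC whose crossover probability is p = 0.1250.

For BSC with error probability p:
C = 1 - H(p) where H(p) is binary entropy
H(0.1250) = -0.1250 × log₂(0.1250) - 0.8750 × log₂(0.8750)
H(p) = 0.5436
C = 1 - 0.5436 = 0.4564 bits/use


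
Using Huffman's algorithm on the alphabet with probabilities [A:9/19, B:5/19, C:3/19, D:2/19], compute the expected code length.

Huffman tree construction:
Combine smallest probabilities repeatedly
Resulting codes:
  A: 0 (length 1)
  B: 10 (length 2)
  C: 111 (length 3)
  D: 110 (length 3)
Average length = Σ p(s) × length(s) = 1.7895 bits


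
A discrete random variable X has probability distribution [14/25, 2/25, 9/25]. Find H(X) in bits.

H(X) = -Σ p(x) log₂ p(x)
  -14/25 × log₂(14/25) = 0.4684
  -2/25 × log₂(2/25) = 0.2915
  -9/25 × log₂(9/25) = 0.5306
H(X) = 1.2906 bits


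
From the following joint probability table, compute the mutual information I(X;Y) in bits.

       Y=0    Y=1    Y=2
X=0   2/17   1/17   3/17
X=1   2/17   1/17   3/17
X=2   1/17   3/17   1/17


H(X) = 1.5799, H(Y) = 1.5657, H(X,Y) = 3.0131
I(X;Y) = H(X) + H(Y) - H(X,Y) = 0.1324 bits


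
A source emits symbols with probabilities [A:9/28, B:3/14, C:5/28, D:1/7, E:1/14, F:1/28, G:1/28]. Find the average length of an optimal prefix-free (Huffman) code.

Huffman tree construction:
Combine smallest probabilities repeatedly
Resulting codes:
  A: 11 (length 2)
  B: 01 (length 2)
  C: 00 (length 2)
  D: 100 (length 3)
  E: 1010 (length 4)
  F: 10110 (length 5)
  G: 10111 (length 5)
Average length = Σ p(s) × length(s) = 2.5000 bits


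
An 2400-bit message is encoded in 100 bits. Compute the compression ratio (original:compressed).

Compression ratio = Original / Compressed
= 2400 / 100 = 24.00:1


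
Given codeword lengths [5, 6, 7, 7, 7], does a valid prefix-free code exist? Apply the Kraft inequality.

Kraft inequality: Σ 2^(-l_i) ≤ 1 for prefix-free code
Calculating: 2^(-5) + 2^(-6) + 2^(-7) + 2^(-7) + 2^(-7)
= 0.03125 + 0.015625 + 0.0078125 + 0.0078125 + 0.0078125
= 0.0703
Since 0.0703 ≤ 1, prefix-free code exists


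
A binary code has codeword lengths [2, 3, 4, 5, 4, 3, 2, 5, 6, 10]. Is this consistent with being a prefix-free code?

Kraft inequality: Σ 2^(-l_i) ≤ 1 for prefix-free code
Calculating: 2^(-2) + 2^(-3) + 2^(-4) + 2^(-5) + 2^(-4) + 2^(-3) + 2^(-2) + 2^(-5) + 2^(-6) + 2^(-10)
= 0.25 + 0.125 + 0.0625 + 0.03125 + 0.0625 + 0.125 + 0.25 + 0.03125 + 0.015625 + 0.0009765625
= 0.9541
Since 0.9541 ≤ 1, prefix-free code exists


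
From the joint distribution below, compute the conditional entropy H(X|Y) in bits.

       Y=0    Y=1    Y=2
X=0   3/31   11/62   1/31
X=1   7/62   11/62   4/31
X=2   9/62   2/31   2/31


H(X|Y) = Σ_y p(y) H(X|Y=y)
  p(Y=0) = 11/31, H(X|Y=0) = 1.5644
  p(Y=1) = 13/31, H(X|Y=1) = 1.4655
  p(Y=2) = 7/31, H(X|Y=2) = 1.3788
H(X|Y) = 0.3548×1.5644 + 0.4194×1.4655 + 0.2258×1.3788 = 1.4810 bits


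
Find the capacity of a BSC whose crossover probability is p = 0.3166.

For BSC with error probability p:
C = 1 - H(p) where H(p) is binary entropy
H(0.3166) = -0.3166 × log₂(0.3166) - 0.6834 × log₂(0.6834)
H(p) = 0.9006
C = 1 - 0.9006 = 0.0994 bits/use


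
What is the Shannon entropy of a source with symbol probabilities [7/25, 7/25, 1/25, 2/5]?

H(X) = -Σ p(x) log₂ p(x)
  -7/25 × log₂(7/25) = 0.5142
  -7/25 × log₂(7/25) = 0.5142
  -1/25 × log₂(1/25) = 0.1858
  -2/5 × log₂(2/5) = 0.5288
H(X) = 1.7430 bits


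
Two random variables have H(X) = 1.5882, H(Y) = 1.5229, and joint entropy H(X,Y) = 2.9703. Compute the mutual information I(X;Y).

I(X;Y) = H(X) + H(Y) - H(X,Y)
I(X;Y) = 1.5882 + 1.5229 - 2.9703 = 0.1408 bits


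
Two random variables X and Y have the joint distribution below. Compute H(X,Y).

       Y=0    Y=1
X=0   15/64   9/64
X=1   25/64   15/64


H(X,Y) = -Σ p(x,y) log₂ p(x,y)
  p(0,0)=15/64: -0.2344 × log₂(0.2344) = 0.4906
  p(0,1)=9/64: -0.1406 × log₂(0.1406) = 0.3980
  p(1,0)=25/64: -0.3906 × log₂(0.3906) = 0.5297
  p(1,1)=15/64: -0.2344 × log₂(0.2344) = 0.4906
H(X,Y) = 1.9089 bits


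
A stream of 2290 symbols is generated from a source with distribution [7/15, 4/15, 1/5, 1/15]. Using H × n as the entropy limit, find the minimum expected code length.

Entropy H = 1.7465 bits/symbol
Minimum bits = H × n = 1.7465 × 2290
= 3999.41 bits


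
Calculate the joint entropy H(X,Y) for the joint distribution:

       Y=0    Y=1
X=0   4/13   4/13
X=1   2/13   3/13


H(X,Y) = -Σ p(x,y) log₂ p(x,y)
  p(0,0)=4/13: -0.3077 × log₂(0.3077) = 0.5232
  p(0,1)=4/13: -0.3077 × log₂(0.3077) = 0.5232
  p(1,0)=2/13: -0.1538 × log₂(0.1538) = 0.4155
  p(1,1)=3/13: -0.2308 × log₂(0.2308) = 0.4882
H(X,Y) = 1.9501 bits


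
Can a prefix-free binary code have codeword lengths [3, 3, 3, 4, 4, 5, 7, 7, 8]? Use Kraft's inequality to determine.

Kraft inequality: Σ 2^(-l_i) ≤ 1 for prefix-free code
Calculating: 2^(-3) + 2^(-3) + 2^(-3) + 2^(-4) + 2^(-4) + 2^(-5) + 2^(-7) + 2^(-7) + 2^(-8)
= 0.125 + 0.125 + 0.125 + 0.0625 + 0.0625 + 0.03125 + 0.0078125 + 0.0078125 + 0.00390625
= 0.5508
Since 0.5508 ≤ 1, prefix-free code exists


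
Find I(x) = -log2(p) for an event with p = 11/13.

Information content I(x) = -log₂(p(x))
I = -log₂(11/13) = -log₂(0.8462)
I = 0.2410 bits


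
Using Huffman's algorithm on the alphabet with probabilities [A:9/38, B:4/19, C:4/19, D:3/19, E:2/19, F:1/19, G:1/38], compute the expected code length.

Huffman tree construction:
Combine smallest probabilities repeatedly
Resulting codes:
  A: 10 (length 2)
  B: 00 (length 2)
  C: 01 (length 2)
  D: 110 (length 3)
  E: 1111 (length 4)
  F: 11101 (length 5)
  G: 11100 (length 5)
Average length = Σ p(s) × length(s) = 2.6053 bits


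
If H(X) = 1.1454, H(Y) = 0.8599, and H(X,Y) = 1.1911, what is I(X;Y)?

I(X;Y) = H(X) + H(Y) - H(X,Y)
I(X;Y) = 1.1454 + 0.8599 - 1.1911 = 0.8142 bits


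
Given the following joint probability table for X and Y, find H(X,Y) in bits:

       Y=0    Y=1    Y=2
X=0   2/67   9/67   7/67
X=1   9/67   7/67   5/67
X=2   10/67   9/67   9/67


H(X,Y) = -Σ p(x,y) log₂ p(x,y)
  p(0,0)=2/67: -0.0299 × log₂(0.0299) = 0.1512
  p(0,1)=9/67: -0.1343 × log₂(0.1343) = 0.3890
  p(0,2)=7/67: -0.1045 × log₂(0.1045) = 0.3405
  p(1,0)=9/67: -0.1343 × log₂(0.1343) = 0.3890
  p(1,1)=7/67: -0.1045 × log₂(0.1045) = 0.3405
  p(1,2)=5/67: -0.0746 × log₂(0.0746) = 0.2794
  p(2,0)=10/67: -0.1493 × log₂(0.1493) = 0.4096
  p(2,1)=9/67: -0.1343 × log₂(0.1343) = 0.3890
  p(2,2)=9/67: -0.1343 × log₂(0.1343) = 0.3890
H(X,Y) = 3.0773 bits


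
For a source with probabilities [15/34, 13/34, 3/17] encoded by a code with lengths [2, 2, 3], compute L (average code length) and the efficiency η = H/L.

Average length L = Σ p_i × l_i = 2.1765 bits
Entropy H = 1.4928 bits
Efficiency η = H/L × 100% = 68.59%


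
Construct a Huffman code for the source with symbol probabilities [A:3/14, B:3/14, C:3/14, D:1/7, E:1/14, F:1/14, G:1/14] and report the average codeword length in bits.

Huffman tree construction:
Combine smallest probabilities repeatedly
Resulting codes:
  A: 111 (length 3)
  B: 00 (length 2)
  C: 01 (length 2)
  D: 101 (length 3)
  E: 1100 (length 4)
  F: 1101 (length 4)
  G: 100 (length 3)
Average length = Σ p(s) × length(s) = 2.7143 bits


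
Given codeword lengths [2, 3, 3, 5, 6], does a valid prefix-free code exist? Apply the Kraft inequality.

Kraft inequality: Σ 2^(-l_i) ≤ 1 for prefix-free code
Calculating: 2^(-2) + 2^(-3) + 2^(-3) + 2^(-5) + 2^(-6)
= 0.25 + 0.125 + 0.125 + 0.03125 + 0.015625
= 0.5469
Since 0.5469 ≤ 1, prefix-free code exists


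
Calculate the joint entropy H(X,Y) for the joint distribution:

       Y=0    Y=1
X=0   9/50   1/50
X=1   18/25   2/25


H(X,Y) = -Σ p(x,y) log₂ p(x,y)
  p(0,0)=9/50: -0.1800 × log₂(0.1800) = 0.4453
  p(0,1)=1/50: -0.0200 × log₂(0.0200) = 0.1129
  p(1,0)=18/25: -0.7200 × log₂(0.7200) = 0.3412
  p(1,1)=2/25: -0.0800 × log₂(0.0800) = 0.2915
H(X,Y) = 1.1909 bits


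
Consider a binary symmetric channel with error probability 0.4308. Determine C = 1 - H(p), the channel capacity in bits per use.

For BSC with error probability p:
C = 1 - H(p) where H(p) is binary entropy
H(0.4308) = -0.4308 × log₂(0.4308) - 0.5692 × log₂(0.5692)
H(p) = 0.9861
C = 1 - 0.9861 = 0.0139 bits/use


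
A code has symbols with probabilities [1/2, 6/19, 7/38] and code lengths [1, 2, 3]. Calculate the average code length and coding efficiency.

Average length L = Σ p_i × l_i = 1.6842 bits
Entropy H = 1.4747 bits
Efficiency η = H/L × 100% = 87.56%


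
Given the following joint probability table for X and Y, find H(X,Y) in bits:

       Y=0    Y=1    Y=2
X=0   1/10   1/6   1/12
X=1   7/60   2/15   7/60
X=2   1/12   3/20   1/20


H(X,Y) = -Σ p(x,y) log₂ p(x,y)
  p(0,0)=1/10: -0.1000 × log₂(0.1000) = 0.3322
  p(0,1)=1/6: -0.1667 × log₂(0.1667) = 0.4308
  p(0,2)=1/12: -0.0833 × log₂(0.0833) = 0.2987
  p(1,0)=7/60: -0.1167 × log₂(0.1167) = 0.3616
  p(1,1)=2/15: -0.1333 × log₂(0.1333) = 0.3876
  p(1,2)=7/60: -0.1167 × log₂(0.1167) = 0.3616
  p(2,0)=1/12: -0.0833 × log₂(0.0833) = 0.2987
  p(2,1)=3/20: -0.1500 × log₂(0.1500) = 0.4105
  p(2,2)=1/20: -0.0500 × log₂(0.0500) = 0.2161
H(X,Y) = 3.0980 bits


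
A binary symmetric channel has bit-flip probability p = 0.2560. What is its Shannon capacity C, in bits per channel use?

For BSC with error probability p:
C = 1 - H(p) where H(p) is binary entropy
H(0.2560) = -0.2560 × log₂(0.2560) - 0.7440 × log₂(0.7440)
H(p) = 0.8207
C = 1 - 0.8207 = 0.1793 bits/use


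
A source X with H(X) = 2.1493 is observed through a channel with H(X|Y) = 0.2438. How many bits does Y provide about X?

I(X;Y) = H(X) - H(X|Y)
I(X;Y) = 2.1493 - 0.2438 = 1.9055 bits


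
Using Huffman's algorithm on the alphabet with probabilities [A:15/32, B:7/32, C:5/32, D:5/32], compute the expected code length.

Huffman tree construction:
Combine smallest probabilities repeatedly
Resulting codes:
  A: 0 (length 1)
  B: 10 (length 2)
  C: 110 (length 3)
  D: 111 (length 3)
Average length = Σ p(s) × length(s) = 1.8438 bits


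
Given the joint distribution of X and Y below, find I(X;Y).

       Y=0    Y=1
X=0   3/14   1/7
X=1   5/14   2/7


H(X) = 0.9403, H(Y) = 0.9852, H(X,Y) = 1.9242
I(X;Y) = H(X) + H(Y) - H(X,Y) = 0.0013 bits


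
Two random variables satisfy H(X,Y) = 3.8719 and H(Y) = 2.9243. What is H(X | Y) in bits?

Chain rule: H(X,Y) = H(X|Y) + H(Y)
H(X|Y) = H(X,Y) - H(Y) = 3.8719 - 2.9243 = 0.9476 bits


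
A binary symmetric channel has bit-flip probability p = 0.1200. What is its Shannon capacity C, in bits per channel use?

For BSC with error probability p:
C = 1 - H(p) where H(p) is binary entropy
H(0.1200) = -0.1200 × log₂(0.1200) - 0.8800 × log₂(0.8800)
H(p) = 0.5294
C = 1 - 0.5294 = 0.4706 bits/use


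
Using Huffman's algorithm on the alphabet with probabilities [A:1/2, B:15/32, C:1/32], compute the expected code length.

Huffman tree construction:
Combine smallest probabilities repeatedly
Resulting codes:
  A: 0 (length 1)
  B: 11 (length 2)
  C: 10 (length 2)
Average length = Σ p(s) × length(s) = 1.5000 bits


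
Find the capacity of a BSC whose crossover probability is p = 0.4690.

For BSC with error probability p:
C = 1 - H(p) where H(p) is binary entropy
H(0.4690) = -0.4690 × log₂(0.4690) - 0.5310 × log₂(0.5310)
H(p) = 0.9972
C = 1 - 0.9972 = 0.0028 bits/use


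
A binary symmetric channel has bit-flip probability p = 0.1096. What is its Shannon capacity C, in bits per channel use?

For BSC with error probability p:
C = 1 - H(p) where H(p) is binary entropy
H(0.1096) = -0.1096 × log₂(0.1096) - 0.8904 × log₂(0.8904)
H(p) = 0.4987
C = 1 - 0.4987 = 0.5013 bits/use


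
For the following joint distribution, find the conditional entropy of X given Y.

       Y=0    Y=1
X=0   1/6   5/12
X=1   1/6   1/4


H(X|Y) = Σ_y p(y) H(X|Y=y)
  p(Y=0) = 1/3, H(X|Y=0) = 1.0000
  p(Y=1) = 2/3, H(X|Y=1) = 0.9544
H(X|Y) = 0.3333×1.0000 + 0.6667×0.9544 = 0.9696 bits


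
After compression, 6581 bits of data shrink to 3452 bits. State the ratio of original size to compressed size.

Compression ratio = Original / Compressed
= 6581 / 3452 = 1.91:1


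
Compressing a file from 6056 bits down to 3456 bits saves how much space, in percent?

Space savings = (1 - Compressed/Original) × 100%
= (1 - 3456/6056) × 100%
= 42.93%


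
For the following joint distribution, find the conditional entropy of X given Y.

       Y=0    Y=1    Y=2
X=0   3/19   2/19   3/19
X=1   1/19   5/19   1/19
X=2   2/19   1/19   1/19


H(X|Y) = Σ_y p(y) H(X|Y=y)
  p(Y=0) = 6/19, H(X|Y=0) = 1.4591
  p(Y=1) = 8/19, H(X|Y=1) = 1.2988
  p(Y=2) = 5/19, H(X|Y=2) = 1.3710
H(X|Y) = 0.3158×1.4591 + 0.4211×1.2988 + 0.2632×1.3710 = 1.3684 bits


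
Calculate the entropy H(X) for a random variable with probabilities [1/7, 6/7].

H(X) = -Σ p(x) log₂ p(x)
  -1/7 × log₂(1/7) = 0.4011
  -6/7 × log₂(6/7) = 0.1906
H(X) = 0.5917 bits


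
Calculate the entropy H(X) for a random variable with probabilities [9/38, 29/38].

H(X) = -Σ p(x) log₂ p(x)
  -9/38 × log₂(9/38) = 0.4922
  -29/38 × log₂(29/38) = 0.2976
H(X) = 0.7897 bits


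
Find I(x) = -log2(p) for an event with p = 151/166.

Information content I(x) = -log₂(p(x))
I = -log₂(151/166) = -log₂(0.9096)
I = 0.1366 bits


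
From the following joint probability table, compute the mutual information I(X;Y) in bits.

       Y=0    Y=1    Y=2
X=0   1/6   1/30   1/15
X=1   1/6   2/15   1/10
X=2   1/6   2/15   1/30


H(X) = 1.5656, H(Y) = 1.4855, H(X,Y) = 2.9874
I(X;Y) = H(X) + H(Y) - H(X,Y) = 0.0636 bits


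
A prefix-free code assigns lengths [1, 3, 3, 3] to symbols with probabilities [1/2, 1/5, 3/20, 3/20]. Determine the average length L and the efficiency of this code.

Average length L = Σ p_i × l_i = 2.0000 bits
Entropy H = 1.7855 bits
Efficiency η = H/L × 100% = 89.27%


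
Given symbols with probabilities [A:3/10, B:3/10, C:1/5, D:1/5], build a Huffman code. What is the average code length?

Huffman tree construction:
Combine smallest probabilities repeatedly
Resulting codes:
  A: 10 (length 2)
  B: 11 (length 2)
  C: 00 (length 2)
  D: 01 (length 2)
Average length = Σ p(s) × length(s) = 2.0000 bits


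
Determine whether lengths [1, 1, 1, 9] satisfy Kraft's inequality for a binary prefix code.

Kraft inequality: Σ 2^(-l_i) ≤ 1 for prefix-free code
Calculating: 2^(-1) + 2^(-1) + 2^(-1) + 2^(-9)
= 0.5 + 0.5 + 0.5 + 0.001953125
= 1.5020
Since 1.5020 > 1, prefix-free code does not exist


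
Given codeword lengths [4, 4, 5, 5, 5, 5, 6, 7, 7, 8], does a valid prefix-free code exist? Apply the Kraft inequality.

Kraft inequality: Σ 2^(-l_i) ≤ 1 for prefix-free code
Calculating: 2^(-4) + 2^(-4) + 2^(-5) + 2^(-5) + 2^(-5) + 2^(-5) + 2^(-6) + 2^(-7) + 2^(-7) + 2^(-8)
= 0.0625 + 0.0625 + 0.03125 + 0.03125 + 0.03125 + 0.03125 + 0.015625 + 0.0078125 + 0.0078125 + 0.00390625
= 0.2852
Since 0.2852 ≤ 1, prefix-free code exists


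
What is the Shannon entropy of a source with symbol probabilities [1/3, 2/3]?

H(X) = -Σ p(x) log₂ p(x)
  -1/3 × log₂(1/3) = 0.5283
  -2/3 × log₂(2/3) = 0.3900
H(X) = 0.9183 bits


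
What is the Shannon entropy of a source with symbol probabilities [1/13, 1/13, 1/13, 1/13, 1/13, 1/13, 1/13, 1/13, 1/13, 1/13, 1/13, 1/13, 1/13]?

H(X) = -Σ p(x) log₂ p(x)
  -1/13 × log₂(1/13) = 0.2846
  -1/13 × log₂(1/13) = 0.2846
  -1/13 × log₂(1/13) = 0.2846
  -1/13 × log₂(1/13) = 0.2846
  -1/13 × log₂(1/13) = 0.2846
  -1/13 × log₂(1/13) = 0.2846
  -1/13 × log₂(1/13) = 0.2846
  -1/13 × log₂(1/13) = 0.2846
  -1/13 × log₂(1/13) = 0.2846
  -1/13 × log₂(1/13) = 0.2846
  -1/13 × log₂(1/13) = 0.2846
  -1/13 × log₂(1/13) = 0.2846
  -1/13 × log₂(1/13) = 0.2846
H(X) = 3.7004 bits


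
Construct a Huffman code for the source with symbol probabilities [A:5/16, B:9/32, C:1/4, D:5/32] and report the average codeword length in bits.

Huffman tree construction:
Combine smallest probabilities repeatedly
Resulting codes:
  A: 11 (length 2)
  B: 10 (length 2)
  C: 01 (length 2)
  D: 00 (length 2)
Average length = Σ p(s) × length(s) = 2.0000 bits


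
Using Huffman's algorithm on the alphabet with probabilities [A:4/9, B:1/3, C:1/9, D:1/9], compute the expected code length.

Huffman tree construction:
Combine smallest probabilities repeatedly
Resulting codes:
  A: 0 (length 1)
  B: 11 (length 2)
  C: 100 (length 3)
  D: 101 (length 3)
Average length = Σ p(s) × length(s) = 1.7778 bits


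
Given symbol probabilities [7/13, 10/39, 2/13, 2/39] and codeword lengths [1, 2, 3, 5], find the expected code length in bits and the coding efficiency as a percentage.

Average length L = Σ p_i × l_i = 1.7692 bits
Entropy H = 1.6196 bits
Efficiency η = H/L × 100% = 91.54%


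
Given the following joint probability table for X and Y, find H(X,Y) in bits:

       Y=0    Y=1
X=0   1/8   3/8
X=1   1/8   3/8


H(X,Y) = -Σ p(x,y) log₂ p(x,y)
  p(0,0)=1/8: -0.1250 × log₂(0.1250) = 0.3750
  p(0,1)=3/8: -0.3750 × log₂(0.3750) = 0.5306
  p(1,0)=1/8: -0.1250 × log₂(0.1250) = 0.3750
  p(1,1)=3/8: -0.3750 × log₂(0.3750) = 0.5306
H(X,Y) = 1.8113 bits


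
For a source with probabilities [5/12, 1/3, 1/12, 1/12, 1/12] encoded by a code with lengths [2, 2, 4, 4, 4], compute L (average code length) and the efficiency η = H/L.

Average length L = Σ p_i × l_i = 2.5000 bits
Entropy H = 1.9508 bits
Efficiency η = H/L × 100% = 78.03%


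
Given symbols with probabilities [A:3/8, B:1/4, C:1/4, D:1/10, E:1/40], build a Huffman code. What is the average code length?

Huffman tree construction:
Combine smallest probabilities repeatedly
Resulting codes:
  A: 11 (length 2)
  B: 01 (length 2)
  C: 10 (length 2)
  D: 001 (length 3)
  E: 000 (length 3)
Average length = Σ p(s) × length(s) = 2.1250 bits


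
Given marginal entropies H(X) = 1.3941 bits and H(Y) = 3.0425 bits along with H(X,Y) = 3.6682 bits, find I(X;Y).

I(X;Y) = H(X) + H(Y) - H(X,Y)
I(X;Y) = 1.3941 + 3.0425 - 3.6682 = 0.7684 bits


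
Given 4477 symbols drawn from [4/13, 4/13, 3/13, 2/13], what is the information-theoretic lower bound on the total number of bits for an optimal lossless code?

Entropy H = 1.9501 bits/symbol
Minimum bits = H × n = 1.9501 × 4477
= 8730.44 bits


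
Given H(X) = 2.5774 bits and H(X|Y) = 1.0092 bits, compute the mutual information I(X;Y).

I(X;Y) = H(X) - H(X|Y)
I(X;Y) = 2.5774 - 1.0092 = 1.5682 bits


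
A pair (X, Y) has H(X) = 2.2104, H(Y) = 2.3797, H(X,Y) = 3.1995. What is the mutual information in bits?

I(X;Y) = H(X) + H(Y) - H(X,Y)
I(X;Y) = 2.2104 + 2.3797 - 3.1995 = 1.3906 bits


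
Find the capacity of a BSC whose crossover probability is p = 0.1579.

For BSC with error probability p:
C = 1 - H(p) where H(p) is binary entropy
H(0.1579) = -0.1579 × log₂(0.1579) - 0.8421 × log₂(0.8421)
H(p) = 0.6293
C = 1 - 0.6293 = 0.3707 bits/use


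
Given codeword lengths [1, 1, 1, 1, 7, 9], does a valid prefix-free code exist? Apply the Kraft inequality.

Kraft inequality: Σ 2^(-l_i) ≤ 1 for prefix-free code
Calculating: 2^(-1) + 2^(-1) + 2^(-1) + 2^(-1) + 2^(-7) + 2^(-9)
= 0.5 + 0.5 + 0.5 + 0.5 + 0.0078125 + 0.001953125
= 2.0098
Since 2.0098 > 1, prefix-free code does not exist


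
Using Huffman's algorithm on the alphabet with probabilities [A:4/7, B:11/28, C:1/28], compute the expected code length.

Huffman tree construction:
Combine smallest probabilities repeatedly
Resulting codes:
  A: 1 (length 1)
  B: 01 (length 2)
  C: 00 (length 2)
Average length = Σ p(s) × length(s) = 1.4286 bits


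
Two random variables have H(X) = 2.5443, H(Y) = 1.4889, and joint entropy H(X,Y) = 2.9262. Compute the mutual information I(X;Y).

I(X;Y) = H(X) + H(Y) - H(X,Y)
I(X;Y) = 2.5443 + 1.4889 - 2.9262 = 1.107 bits


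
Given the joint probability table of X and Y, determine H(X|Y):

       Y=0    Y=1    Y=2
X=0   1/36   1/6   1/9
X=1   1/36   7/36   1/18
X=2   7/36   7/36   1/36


H(X|Y) = Σ_y p(y) H(X|Y=y)
  p(Y=0) = 1/4, H(X|Y=0) = 0.9864
  p(Y=1) = 5/9, H(X|Y=1) = 1.5813
  p(Y=2) = 7/36, H(X|Y=2) = 1.3788
H(X|Y) = 0.2500×0.9864 + 0.5556×1.5813 + 0.1944×1.3788 = 1.3932 bits


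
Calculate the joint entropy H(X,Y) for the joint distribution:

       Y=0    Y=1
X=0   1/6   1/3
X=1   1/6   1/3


H(X,Y) = -Σ p(x,y) log₂ p(x,y)
  p(0,0)=1/6: -0.1667 × log₂(0.1667) = 0.4308
  p(0,1)=1/3: -0.3333 × log₂(0.3333) = 0.5283
  p(1,0)=1/6: -0.1667 × log₂(0.1667) = 0.4308
  p(1,1)=1/3: -0.3333 × log₂(0.3333) = 0.5283
H(X,Y) = 1.9183 bits


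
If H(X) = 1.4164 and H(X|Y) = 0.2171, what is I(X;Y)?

I(X;Y) = H(X) - H(X|Y)
I(X;Y) = 1.4164 - 0.2171 = 1.1993 bits


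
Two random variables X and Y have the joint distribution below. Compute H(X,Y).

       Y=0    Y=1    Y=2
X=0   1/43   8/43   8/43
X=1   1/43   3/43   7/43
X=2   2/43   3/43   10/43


H(X,Y) = -Σ p(x,y) log₂ p(x,y)
  p(0,0)=1/43: -0.0233 × log₂(0.0233) = 0.1262
  p(0,1)=8/43: -0.1860 × log₂(0.1860) = 0.4514
  p(0,2)=8/43: -0.1860 × log₂(0.1860) = 0.4514
  p(1,0)=1/43: -0.0233 × log₂(0.0233) = 0.1262
  p(1,1)=3/43: -0.0698 × log₂(0.0698) = 0.2680
  p(1,2)=7/43: -0.1628 × log₂(0.1628) = 0.4263
  p(2,0)=2/43: -0.0465 × log₂(0.0465) = 0.2059
  p(2,1)=3/43: -0.0698 × log₂(0.0698) = 0.2680
  p(2,2)=10/43: -0.2326 × log₂(0.2326) = 0.4894
H(X,Y) = 2.8128 bits


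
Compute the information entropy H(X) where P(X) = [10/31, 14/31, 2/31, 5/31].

H(X) = -Σ p(x) log₂ p(x)
  -10/31 × log₂(10/31) = 0.5265
  -14/31 × log₂(14/31) = 0.5179
  -2/31 × log₂(2/31) = 0.2551
  -5/31 × log₂(5/31) = 0.4246
H(X) = 1.7241 bits


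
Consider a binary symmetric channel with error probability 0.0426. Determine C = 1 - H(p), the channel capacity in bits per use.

For BSC with error probability p:
C = 1 - H(p) where H(p) is binary entropy
H(0.0426) = -0.0426 × log₂(0.0426) - 0.9574 × log₂(0.9574)
H(p) = 0.2541
C = 1 - 0.2541 = 0.7459 bits/use


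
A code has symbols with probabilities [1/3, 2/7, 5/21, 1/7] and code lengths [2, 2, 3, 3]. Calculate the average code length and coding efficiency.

Average length L = Σ p_i × l_i = 2.3810 bits
Entropy H = 1.9387 bits
Efficiency η = H/L × 100% = 81.43%


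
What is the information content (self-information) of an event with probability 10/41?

Information content I(x) = -log₂(p(x))
I = -log₂(10/41) = -log₂(0.2439)
I = 2.0356 bits


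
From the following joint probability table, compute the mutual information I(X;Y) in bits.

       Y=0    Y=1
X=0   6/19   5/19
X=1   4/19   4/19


H(X) = 0.9819, H(Y) = 0.9980, H(X,Y) = 1.9785
I(X;Y) = H(X) + H(Y) - H(X,Y) = 0.0015 bits


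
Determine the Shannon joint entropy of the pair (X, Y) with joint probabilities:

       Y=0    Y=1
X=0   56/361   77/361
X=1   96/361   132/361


H(X,Y) = -Σ p(x,y) log₂ p(x,y)
  p(0,0)=56/361: -0.1551 × log₂(0.1551) = 0.4171
  p(0,1)=77/361: -0.2133 × log₂(0.2133) = 0.4755
  p(1,0)=96/361: -0.2659 × log₂(0.2659) = 0.5082
  p(1,1)=132/361: -0.3657 × log₂(0.3657) = 0.5307
H(X,Y) = 1.9314 bits


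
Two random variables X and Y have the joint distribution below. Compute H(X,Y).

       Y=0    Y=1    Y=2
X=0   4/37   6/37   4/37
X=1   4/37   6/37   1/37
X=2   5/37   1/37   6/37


H(X,Y) = -Σ p(x,y) log₂ p(x,y)
  p(0,0)=4/37: -0.1081 × log₂(0.1081) = 0.3470
  p(0,1)=6/37: -0.1622 × log₂(0.1622) = 0.4256
  p(0,2)=4/37: -0.1081 × log₂(0.1081) = 0.3470
  p(1,0)=4/37: -0.1081 × log₂(0.1081) = 0.3470
  p(1,1)=6/37: -0.1622 × log₂(0.1622) = 0.4256
  p(1,2)=1/37: -0.0270 × log₂(0.0270) = 0.1408
  p(2,0)=5/37: -0.1351 × log₂(0.1351) = 0.3902
  p(2,1)=1/37: -0.0270 × log₂(0.0270) = 0.1408
  p(2,2)=6/37: -0.1622 × log₂(0.1622) = 0.4256
H(X,Y) = 2.9895 bits


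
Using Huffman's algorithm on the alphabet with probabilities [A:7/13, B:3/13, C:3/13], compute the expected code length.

Huffman tree construction:
Combine smallest probabilities repeatedly
Resulting codes:
  A: 1 (length 1)
  B: 00 (length 2)
  C: 01 (length 2)
Average length = Σ p(s) × length(s) = 1.4615 bits


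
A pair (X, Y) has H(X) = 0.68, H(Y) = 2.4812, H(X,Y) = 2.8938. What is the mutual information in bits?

I(X;Y) = H(X) + H(Y) - H(X,Y)
I(X;Y) = 0.68 + 2.4812 - 2.8938 = 0.2674 bits


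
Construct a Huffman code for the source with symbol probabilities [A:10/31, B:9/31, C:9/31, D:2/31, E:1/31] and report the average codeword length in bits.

Huffman tree construction:
Combine smallest probabilities repeatedly
Resulting codes:
  A: 11 (length 2)
  B: 01 (length 2)
  C: 10 (length 2)
  D: 001 (length 3)
  E: 000 (length 3)
Average length = Σ p(s) × length(s) = 2.0968 bits


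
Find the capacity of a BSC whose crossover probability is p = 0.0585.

For BSC with error probability p:
C = 1 - H(p) where H(p) is binary entropy
H(0.0585) = -0.0585 × log₂(0.0585) - 0.9415 × log₂(0.9415)
H(p) = 0.3215
C = 1 - 0.3215 = 0.6785 bits/use


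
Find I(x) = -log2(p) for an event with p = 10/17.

Information content I(x) = -log₂(p(x))
I = -log₂(10/17) = -log₂(0.5882)
I = 0.7655 bits


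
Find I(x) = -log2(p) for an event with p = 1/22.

Information content I(x) = -log₂(p(x))
I = -log₂(1/22) = -log₂(0.0455)
I = 4.4594 bits
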